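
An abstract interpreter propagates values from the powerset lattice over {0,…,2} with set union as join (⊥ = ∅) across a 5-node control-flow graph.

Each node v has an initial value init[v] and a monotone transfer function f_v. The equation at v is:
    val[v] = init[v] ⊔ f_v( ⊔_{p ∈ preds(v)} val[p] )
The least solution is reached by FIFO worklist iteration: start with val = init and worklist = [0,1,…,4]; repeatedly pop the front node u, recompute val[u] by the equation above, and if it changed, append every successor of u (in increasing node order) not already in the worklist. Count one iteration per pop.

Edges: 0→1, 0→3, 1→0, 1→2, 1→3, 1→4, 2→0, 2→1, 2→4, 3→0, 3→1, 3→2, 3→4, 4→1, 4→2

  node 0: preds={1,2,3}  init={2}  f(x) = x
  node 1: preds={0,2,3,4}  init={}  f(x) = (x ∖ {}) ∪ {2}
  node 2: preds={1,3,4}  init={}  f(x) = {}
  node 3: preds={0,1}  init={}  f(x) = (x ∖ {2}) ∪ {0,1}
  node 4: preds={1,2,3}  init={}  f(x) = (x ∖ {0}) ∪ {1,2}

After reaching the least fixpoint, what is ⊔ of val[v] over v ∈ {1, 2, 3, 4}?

{0,1,2}

Iteration log — 11 steps:
  step 1. node 0  ⊔preds={}  new={2}  stable
  step 2. node 1  ⊔preds={2}  new={2}  old={}  +wl: 0
  step 3. node 2  ⊔preds={2}  new={}  stable
  step 4. node 3  ⊔preds={2}  new={0,1}  old={}  +wl: 1,2
  step 5. node 4  ⊔preds={0,1,2}  new={1,2}  old={}  +wl: 
  step 6. node 0  ⊔preds={0,1,2}  new={0,1,2}  old={2}  +wl: 3
  step 7. node 1  ⊔preds={0,1,2}  new={0,1,2}  old={2}  +wl: 0,4
  step 8. node 2  ⊔preds={0,1,2}  new={}  stable
  step 9. node 3  ⊔preds={0,1,2}  new={0,1}  stable
  step 10. node 0  ⊔preds={0,1,2}  new={0,1,2}  stable
  step 11. node 4  ⊔preds={0,1,2}  new={1,2}  stable

Least fixpoint reached:
  node 0: {0,1,2}
  node 1: {0,1,2}
  node 2: {}
  node 3: {0,1}
  node 4: {1,2}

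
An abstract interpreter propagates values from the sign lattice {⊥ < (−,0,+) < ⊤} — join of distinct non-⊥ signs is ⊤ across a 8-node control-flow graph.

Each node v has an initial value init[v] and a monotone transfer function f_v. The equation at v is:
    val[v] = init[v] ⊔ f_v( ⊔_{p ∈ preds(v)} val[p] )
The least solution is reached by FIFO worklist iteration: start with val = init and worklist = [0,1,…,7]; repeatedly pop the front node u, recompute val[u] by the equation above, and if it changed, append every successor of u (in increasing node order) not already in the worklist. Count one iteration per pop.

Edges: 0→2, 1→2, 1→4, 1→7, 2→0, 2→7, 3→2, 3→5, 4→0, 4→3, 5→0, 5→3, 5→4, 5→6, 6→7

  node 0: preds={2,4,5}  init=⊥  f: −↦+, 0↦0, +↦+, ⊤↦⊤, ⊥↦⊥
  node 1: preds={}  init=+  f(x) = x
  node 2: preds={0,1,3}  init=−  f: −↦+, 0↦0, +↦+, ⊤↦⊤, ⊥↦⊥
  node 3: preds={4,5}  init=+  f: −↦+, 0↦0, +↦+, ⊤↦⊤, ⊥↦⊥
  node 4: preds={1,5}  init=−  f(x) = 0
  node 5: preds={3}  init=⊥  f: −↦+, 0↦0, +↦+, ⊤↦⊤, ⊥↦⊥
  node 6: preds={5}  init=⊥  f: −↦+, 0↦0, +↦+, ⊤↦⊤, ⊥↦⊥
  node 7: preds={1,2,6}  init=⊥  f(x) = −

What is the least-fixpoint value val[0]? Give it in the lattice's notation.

Iteration log — 18 steps:
  step 1. node 0  ⊔preds=−  new=+  old=⊥  +wl: 
  step 2. node 1  ⊔preds=⊥  new=+  stable
  step 3. node 2  ⊔preds=+  new=⊤  old=−  +wl: 0
  step 4. node 3  ⊔preds=−  new=+  stable
  step 5. node 4  ⊔preds=+  new=⊤  old=−  +wl: 3
  step 6. node 5  ⊔preds=+  new=+  old=⊥  +wl: 4
  step 7. node 6  ⊔preds=+  new=+  old=⊥  +wl: 
  step 8. node 7  ⊔preds=⊤  new=−  old=⊥  +wl: 
  step 9. node 0  ⊔preds=⊤  new=⊤  old=+  +wl: 2
  step 10. node 3  ⊔preds=⊤  new=⊤  old=+  +wl: 5
  step 11. node 4  ⊔preds=+  new=⊤  stable
  step 12. node 2  ⊔preds=⊤  new=⊤  stable
  step 13. node 5  ⊔preds=⊤  new=⊤  old=+  +wl: 0,3,4,6
  step 14. node 0  ⊔preds=⊤  new=⊤  stable
  step 15. node 3  ⊔preds=⊤  new=⊤  stable
  step 16. node 4  ⊔preds=⊤  new=⊤  stable
  step 17. node 6  ⊔preds=⊤  new=⊤  old=+  +wl: 7
  step 18. node 7  ⊔preds=⊤  new=−  stable

Least fixpoint reached:
  node 0: ⊤
  node 1: +
  node 2: ⊤
  node 3: ⊤
  node 4: ⊤
  node 5: ⊤
  node 6: ⊤
  node 7: −

⊤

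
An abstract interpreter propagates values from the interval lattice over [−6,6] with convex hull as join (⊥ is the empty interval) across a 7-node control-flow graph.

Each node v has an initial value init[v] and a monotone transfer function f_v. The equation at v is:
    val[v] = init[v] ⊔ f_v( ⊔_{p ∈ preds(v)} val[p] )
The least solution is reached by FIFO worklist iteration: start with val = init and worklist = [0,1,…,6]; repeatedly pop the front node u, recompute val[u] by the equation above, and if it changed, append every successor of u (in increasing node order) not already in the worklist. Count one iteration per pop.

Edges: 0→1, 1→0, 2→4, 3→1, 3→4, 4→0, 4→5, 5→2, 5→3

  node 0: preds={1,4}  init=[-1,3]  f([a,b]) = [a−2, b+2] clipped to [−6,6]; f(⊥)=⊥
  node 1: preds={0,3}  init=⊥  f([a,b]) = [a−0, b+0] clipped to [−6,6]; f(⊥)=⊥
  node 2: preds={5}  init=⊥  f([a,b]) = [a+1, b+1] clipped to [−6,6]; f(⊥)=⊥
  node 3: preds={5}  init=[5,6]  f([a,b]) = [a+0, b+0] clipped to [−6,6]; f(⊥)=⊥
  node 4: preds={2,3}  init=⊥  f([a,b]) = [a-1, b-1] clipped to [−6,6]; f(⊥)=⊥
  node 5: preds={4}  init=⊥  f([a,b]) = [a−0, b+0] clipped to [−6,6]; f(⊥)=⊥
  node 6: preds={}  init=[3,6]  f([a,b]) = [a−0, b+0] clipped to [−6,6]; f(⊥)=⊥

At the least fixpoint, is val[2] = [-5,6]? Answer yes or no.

yes

Worklist (74 pops):
  #1 pop 0: in=⊥ → [-1,3] (no change)
  #2 pop 1: in=[-1,6] → [-1,6] (was ⊥); enqueue [0]
  #3 pop 2: in=⊥ → ⊥ (no change)
  #4 pop 3: in=⊥ → [5,6] (no change)
  #5 pop 4: in=[5,6] → [4,5] (was ⊥); enqueue []
  #6 pop 5: in=[4,5] → [4,5] (was ⊥); enqueue [2,3]
  #7 pop 6: in=⊥ → [3,6] (no change)
  #8 pop 0: in=[-1,6] → [-3,6] (was [-1,3]); enqueue [1]
  #9 pop 2: in=[4,5] → [5,6] (was ⊥); enqueue [4]
  #10 pop 3: in=[4,5] → [4,6] (was [5,6]); enqueue []
  #11 pop 1: in=[-3,6] → [-3,6] (was [-1,6]); enqueue [0]
  #12 pop 4: in=[4,6] → [3,5] (was [4,5]); enqueue [5]
  #13 pop 0: in=[-3,6] → [-5,6] (was [-3,6]); enqueue [1]
  #14 pop 5: in=[3,5] → [3,5] (was [4,5]); enqueue [2,3]
  #15 pop 1: in=[-5,6] → [-5,6] (was [-3,6]); enqueue [0]
  #16 pop 2: in=[3,5] → [4,6] (was [5,6]); enqueue [4]
  #17 pop 3: in=[3,5] → [3,6] (was [4,6]); enqueue [1]
  #18 pop 0: in=[-5,6] → [-6,6] (was [-5,6]); enqueue []
  #19 pop 4: in=[3,6] → [2,5] (was [3,5]); enqueue [0,5]
  #20 pop 1: in=[-6,6] → [-6,6] (was [-5,6]); enqueue []
  #21 pop 0: in=[-6,6] → [-6,6] (no change)
  #22 pop 5: in=[2,5] → [2,5] (was [3,5]); enqueue [2,3]
  #23 pop 2: in=[2,5] → [3,6] (was [4,6]); enqueue [4]
  #24 pop 3: in=[2,5] → [2,6] (was [3,6]); enqueue [1]
  #25 pop 4: in=[2,6] → [1,5] (was [2,5]); enqueue [0,5]
  #26 pop 1: in=[-6,6] → [-6,6] (no change)
  #27 pop 0: in=[-6,6] → [-6,6] (no change)
  #28 pop 5: in=[1,5] → [1,5] (was [2,5]); enqueue [2,3]
  #29 pop 2: in=[1,5] → [2,6] (was [3,6]); enqueue [4]
  #30 pop 3: in=[1,5] → [1,6] (was [2,6]); enqueue [1]
  #31 pop 4: in=[1,6] → [0,5] (was [1,5]); enqueue [0,5]
  #32 pop 1: in=[-6,6] → [-6,6] (no change)
  #33 pop 0: in=[-6,6] → [-6,6] (no change)
  #34 pop 5: in=[0,5] → [0,5] (was [1,5]); enqueue [2,3]
  #35 pop 2: in=[0,5] → [1,6] (was [2,6]); enqueue [4]
  #36 pop 3: in=[0,5] → [0,6] (was [1,6]); enqueue [1]
  #37 pop 4: in=[0,6] → [-1,5] (was [0,5]); enqueue [0,5]
  #38 pop 1: in=[-6,6] → [-6,6] (no change)
  #39 pop 0: in=[-6,6] → [-6,6] (no change)
  #40 pop 5: in=[-1,5] → [-1,5] (was [0,5]); enqueue [2,3]
  #41 pop 2: in=[-1,5] → [0,6] (was [1,6]); enqueue [4]
  #42 pop 3: in=[-1,5] → [-1,6] (was [0,6]); enqueue [1]
  #43 pop 4: in=[-1,6] → [-2,5] (was [-1,5]); enqueue [0,5]
  #44 pop 1: in=[-6,6] → [-6,6] (no change)
  #45 pop 0: in=[-6,6] → [-6,6] (no change)
  #46 pop 5: in=[-2,5] → [-2,5] (was [-1,5]); enqueue [2,3]
  #47 pop 2: in=[-2,5] → [-1,6] (was [0,6]); enqueue [4]
  #48 pop 3: in=[-2,5] → [-2,6] (was [-1,6]); enqueue [1]
  #49 pop 4: in=[-2,6] → [-3,5] (was [-2,5]); enqueue [0,5]
  #50 pop 1: in=[-6,6] → [-6,6] (no change)
  #51 pop 0: in=[-6,6] → [-6,6] (no change)
  #52 pop 5: in=[-3,5] → [-3,5] (was [-2,5]); enqueue [2,3]
  #53 pop 2: in=[-3,5] → [-2,6] (was [-1,6]); enqueue [4]
  #54 pop 3: in=[-3,5] → [-3,6] (was [-2,6]); enqueue [1]
  #55 pop 4: in=[-3,6] → [-4,5] (was [-3,5]); enqueue [0,5]
  #56 pop 1: in=[-6,6] → [-6,6] (no change)
  #57 pop 0: in=[-6,6] → [-6,6] (no change)
  #58 pop 5: in=[-4,5] → [-4,5] (was [-3,5]); enqueue [2,3]
  #59 pop 2: in=[-4,5] → [-3,6] (was [-2,6]); enqueue [4]
  #60 pop 3: in=[-4,5] → [-4,6] (was [-3,6]); enqueue [1]
  #61 pop 4: in=[-4,6] → [-5,5] (was [-4,5]); enqueue [0,5]
  #62 pop 1: in=[-6,6] → [-6,6] (no change)
  #63 pop 0: in=[-6,6] → [-6,6] (no change)
  #64 pop 5: in=[-5,5] → [-5,5] (was [-4,5]); enqueue [2,3]
  #65 pop 2: in=[-5,5] → [-4,6] (was [-3,6]); enqueue [4]
  #66 pop 3: in=[-5,5] → [-5,6] (was [-4,6]); enqueue [1]
  #67 pop 4: in=[-5,6] → [-6,5] (was [-5,5]); enqueue [0,5]
  #68 pop 1: in=[-6,6] → [-6,6] (no change)
  #69 pop 0: in=[-6,6] → [-6,6] (no change)
  #70 pop 5: in=[-6,5] → [-6,5] (was [-5,5]); enqueue [2,3]
  #71 pop 2: in=[-6,5] → [-5,6] (was [-4,6]); enqueue [4]
  #72 pop 3: in=[-6,5] → [-6,6] (was [-5,6]); enqueue [1]
  #73 pop 4: in=[-6,6] → [-6,5] (no change)
  #74 pop 1: in=[-6,6] → [-6,6] (no change)

Fixpoint:
  val[0] = [-6,6]
  val[1] = [-6,6]
  val[2] = [-5,6]
  val[3] = [-6,6]
  val[4] = [-6,5]
  val[5] = [-6,5]
  val[6] = [3,6]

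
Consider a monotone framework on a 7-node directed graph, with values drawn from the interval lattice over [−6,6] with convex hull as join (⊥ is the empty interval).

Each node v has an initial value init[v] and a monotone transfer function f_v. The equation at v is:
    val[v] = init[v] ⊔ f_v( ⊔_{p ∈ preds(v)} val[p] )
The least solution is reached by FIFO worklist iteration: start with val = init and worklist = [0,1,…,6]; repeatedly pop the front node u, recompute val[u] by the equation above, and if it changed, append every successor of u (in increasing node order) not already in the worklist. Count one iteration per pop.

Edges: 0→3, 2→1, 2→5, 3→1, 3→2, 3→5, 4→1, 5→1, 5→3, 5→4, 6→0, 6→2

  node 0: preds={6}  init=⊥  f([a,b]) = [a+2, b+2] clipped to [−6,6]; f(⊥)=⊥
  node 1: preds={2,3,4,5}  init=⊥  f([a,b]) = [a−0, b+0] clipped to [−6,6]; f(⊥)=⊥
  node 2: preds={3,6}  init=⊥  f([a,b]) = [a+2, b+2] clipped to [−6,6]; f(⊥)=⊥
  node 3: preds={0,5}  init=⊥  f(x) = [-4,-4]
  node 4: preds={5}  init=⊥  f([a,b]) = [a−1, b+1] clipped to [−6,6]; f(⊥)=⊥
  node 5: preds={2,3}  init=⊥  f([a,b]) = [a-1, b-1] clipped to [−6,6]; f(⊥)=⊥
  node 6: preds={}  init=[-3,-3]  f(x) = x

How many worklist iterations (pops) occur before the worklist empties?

13

Iteration log — 13 steps:
  step 1. node 0  ⊔preds=[-3,-3]  new=[-1,-1]  old=⊥  +wl: 
  step 2. node 1  ⊔preds=⊥  new=⊥  stable
  step 3. node 2  ⊔preds=[-3,-3]  new=[-1,-1]  old=⊥  +wl: 1
  step 4. node 3  ⊔preds=[-1,-1]  new=[-4,-4]  old=⊥  +wl: 2
  step 5. node 4  ⊔preds=⊥  new=⊥  stable
  step 6. node 5  ⊔preds=[-4,-1]  new=[-5,-2]  old=⊥  +wl: 3,4
  step 7. node 6  ⊔preds=⊥  new=[-3,-3]  stable
  step 8. node 1  ⊔preds=[-5,-1]  new=[-5,-1]  old=⊥  +wl: 
  step 9. node 2  ⊔preds=[-4,-3]  new=[-2,-1]  old=[-1,-1]  +wl: 1,5
  step 10. node 3  ⊔preds=[-5,-1]  new=[-4,-4]  stable
  step 11. node 4  ⊔preds=[-5,-2]  new=[-6,-1]  old=⊥  +wl: 
  step 12. node 1  ⊔preds=[-6,-1]  new=[-6,-1]  old=[-5,-1]  +wl: 
  step 13. node 5  ⊔preds=[-4,-1]  new=[-5,-2]  stable

Least fixpoint reached:
  node 0: [-1,-1]
  node 1: [-6,-1]
  node 2: [-2,-1]
  node 3: [-4,-4]
  node 4: [-6,-1]
  node 5: [-5,-2]
  node 6: [-3,-3]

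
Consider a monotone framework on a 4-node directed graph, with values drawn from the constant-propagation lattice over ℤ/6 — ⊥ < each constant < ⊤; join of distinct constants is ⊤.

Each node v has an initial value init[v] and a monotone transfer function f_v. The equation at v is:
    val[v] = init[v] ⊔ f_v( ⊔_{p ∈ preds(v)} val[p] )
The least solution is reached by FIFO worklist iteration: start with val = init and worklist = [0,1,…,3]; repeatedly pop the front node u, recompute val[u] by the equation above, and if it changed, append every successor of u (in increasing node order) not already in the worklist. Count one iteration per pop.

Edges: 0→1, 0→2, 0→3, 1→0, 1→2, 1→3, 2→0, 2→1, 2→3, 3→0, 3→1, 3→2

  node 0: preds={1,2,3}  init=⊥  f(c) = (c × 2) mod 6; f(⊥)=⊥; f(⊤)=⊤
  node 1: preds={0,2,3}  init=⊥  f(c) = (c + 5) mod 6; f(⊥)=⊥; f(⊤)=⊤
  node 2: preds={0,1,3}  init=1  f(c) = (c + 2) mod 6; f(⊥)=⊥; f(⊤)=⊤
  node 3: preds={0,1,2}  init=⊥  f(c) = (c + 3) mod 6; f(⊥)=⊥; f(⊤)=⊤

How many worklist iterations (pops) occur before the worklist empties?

8

Worklist (8 pops):
  #1 pop 0: in=1 → 2 (was ⊥); enqueue []
  #2 pop 1: in=⊤ → ⊤ (was ⊥); enqueue [0]
  #3 pop 2: in=⊤ → ⊤ (was 1); enqueue [1]
  #4 pop 3: in=⊤ → ⊤ (was ⊥); enqueue [2]
  #5 pop 0: in=⊤ → ⊤ (was 2); enqueue [3]
  #6 pop 1: in=⊤ → ⊤ (no change)
  #7 pop 2: in=⊤ → ⊤ (no change)
  #8 pop 3: in=⊤ → ⊤ (no change)

Fixpoint:
  val[0] = ⊤
  val[1] = ⊤
  val[2] = ⊤
  val[3] = ⊤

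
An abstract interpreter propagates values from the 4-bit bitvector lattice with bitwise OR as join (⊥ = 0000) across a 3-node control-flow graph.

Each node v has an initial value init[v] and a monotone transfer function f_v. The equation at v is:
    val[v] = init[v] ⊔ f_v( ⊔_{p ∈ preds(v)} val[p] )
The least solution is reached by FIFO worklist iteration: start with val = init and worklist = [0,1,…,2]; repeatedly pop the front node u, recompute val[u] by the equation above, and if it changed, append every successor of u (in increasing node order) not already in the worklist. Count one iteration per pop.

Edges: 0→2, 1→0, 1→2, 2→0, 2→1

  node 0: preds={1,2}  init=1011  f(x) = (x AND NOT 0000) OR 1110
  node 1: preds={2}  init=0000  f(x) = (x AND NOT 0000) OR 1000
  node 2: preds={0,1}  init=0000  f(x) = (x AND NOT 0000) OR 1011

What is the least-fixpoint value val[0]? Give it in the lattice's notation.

Iteration log — 7 steps:
  step 1. node 0  ⊔preds=0000  new=1111  old=1011  +wl: 
  step 2. node 1  ⊔preds=0000  new=1000  old=0000  +wl: 0
  step 3. node 2  ⊔preds=1111  new=1111  old=0000  +wl: 1
  step 4. node 0  ⊔preds=1111  new=1111  stable
  step 5. node 1  ⊔preds=1111  new=1111  old=1000  +wl: 0,2
  step 6. node 0  ⊔preds=1111  new=1111  stable
  step 7. node 2  ⊔preds=1111  new=1111  stable

Least fixpoint reached:
  node 0: 1111
  node 1: 1111
  node 2: 1111

1111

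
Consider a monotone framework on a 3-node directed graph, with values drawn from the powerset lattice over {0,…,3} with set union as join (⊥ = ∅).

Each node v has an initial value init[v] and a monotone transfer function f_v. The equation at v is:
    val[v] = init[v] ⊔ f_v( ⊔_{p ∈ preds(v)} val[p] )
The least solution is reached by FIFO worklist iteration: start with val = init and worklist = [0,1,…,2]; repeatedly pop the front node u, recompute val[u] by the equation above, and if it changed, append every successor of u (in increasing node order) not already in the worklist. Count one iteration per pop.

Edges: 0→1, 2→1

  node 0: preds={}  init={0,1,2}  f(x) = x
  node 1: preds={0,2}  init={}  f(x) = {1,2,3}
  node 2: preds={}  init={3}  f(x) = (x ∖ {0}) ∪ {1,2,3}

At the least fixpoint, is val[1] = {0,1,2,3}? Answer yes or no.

no

Worklist (4 pops):
  #1 pop 0: in={} → {0,1,2} (no change)
  #2 pop 1: in={0,1,2,3} → {1,2,3} (was {}); enqueue []
  #3 pop 2: in={} → {1,2,3} (was {3}); enqueue [1]
  #4 pop 1: in={0,1,2,3} → {1,2,3} (no change)

Fixpoint:
  val[0] = {0,1,2}
  val[1] = {1,2,3}
  val[2] = {1,2,3}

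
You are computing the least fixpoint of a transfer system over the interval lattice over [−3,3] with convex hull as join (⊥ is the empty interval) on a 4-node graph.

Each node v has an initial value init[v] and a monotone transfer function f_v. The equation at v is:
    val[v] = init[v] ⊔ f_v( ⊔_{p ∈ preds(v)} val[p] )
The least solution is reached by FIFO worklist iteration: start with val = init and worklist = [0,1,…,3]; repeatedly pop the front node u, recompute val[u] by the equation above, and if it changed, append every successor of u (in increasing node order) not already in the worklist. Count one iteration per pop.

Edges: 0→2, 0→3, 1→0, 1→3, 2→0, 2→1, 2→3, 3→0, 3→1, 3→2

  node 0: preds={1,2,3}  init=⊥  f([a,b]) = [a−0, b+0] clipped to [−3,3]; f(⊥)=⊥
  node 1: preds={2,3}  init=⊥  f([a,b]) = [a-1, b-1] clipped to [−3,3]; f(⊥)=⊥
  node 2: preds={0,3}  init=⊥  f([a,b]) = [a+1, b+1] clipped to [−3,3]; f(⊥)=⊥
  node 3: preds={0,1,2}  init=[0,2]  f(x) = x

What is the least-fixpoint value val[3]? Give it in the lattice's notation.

[-3,3]

Iteration log — 18 steps:
  step 1. node 0  ⊔preds=[0,2]  new=[0,2]  old=⊥  +wl: 
  step 2. node 1  ⊔preds=[0,2]  new=[-1,1]  old=⊥  +wl: 0
  step 3. node 2  ⊔preds=[0,2]  new=[1,3]  old=⊥  +wl: 1
  step 4. node 3  ⊔preds=[-1,3]  new=[-1,3]  old=[0,2]  +wl: 2
  step 5. node 0  ⊔preds=[-1,3]  new=[-1,3]  old=[0,2]  +wl: 3
  step 6. node 1  ⊔preds=[-1,3]  new=[-2,2]  old=[-1,1]  +wl: 0
  step 7. node 2  ⊔preds=[-1,3]  new=[0,3]  old=[1,3]  +wl: 1
  step 8. node 3  ⊔preds=[-2,3]  new=[-2,3]  old=[-1,3]  +wl: 2
  step 9. node 0  ⊔preds=[-2,3]  new=[-2,3]  old=[-1,3]  +wl: 3
  step 10. node 1  ⊔preds=[-2,3]  new=[-3,2]  old=[-2,2]  +wl: 0
  step 11. node 2  ⊔preds=[-2,3]  new=[-1,3]  old=[0,3]  +wl: 1
  step 12. node 3  ⊔preds=[-3,3]  new=[-3,3]  old=[-2,3]  +wl: 2
  step 13. node 0  ⊔preds=[-3,3]  new=[-3,3]  old=[-2,3]  +wl: 3
  step 14. node 1  ⊔preds=[-3,3]  new=[-3,2]  stable
  step 15. node 2  ⊔preds=[-3,3]  new=[-2,3]  old=[-1,3]  +wl: 0,1
  step 16. node 3  ⊔preds=[-3,3]  new=[-3,3]  stable
  step 17. node 0  ⊔preds=[-3,3]  new=[-3,3]  stable
  step 18. node 1  ⊔preds=[-3,3]  new=[-3,2]  stable

Least fixpoint reached:
  node 0: [-3,3]
  node 1: [-3,2]
  node 2: [-2,3]
  node 3: [-3,3]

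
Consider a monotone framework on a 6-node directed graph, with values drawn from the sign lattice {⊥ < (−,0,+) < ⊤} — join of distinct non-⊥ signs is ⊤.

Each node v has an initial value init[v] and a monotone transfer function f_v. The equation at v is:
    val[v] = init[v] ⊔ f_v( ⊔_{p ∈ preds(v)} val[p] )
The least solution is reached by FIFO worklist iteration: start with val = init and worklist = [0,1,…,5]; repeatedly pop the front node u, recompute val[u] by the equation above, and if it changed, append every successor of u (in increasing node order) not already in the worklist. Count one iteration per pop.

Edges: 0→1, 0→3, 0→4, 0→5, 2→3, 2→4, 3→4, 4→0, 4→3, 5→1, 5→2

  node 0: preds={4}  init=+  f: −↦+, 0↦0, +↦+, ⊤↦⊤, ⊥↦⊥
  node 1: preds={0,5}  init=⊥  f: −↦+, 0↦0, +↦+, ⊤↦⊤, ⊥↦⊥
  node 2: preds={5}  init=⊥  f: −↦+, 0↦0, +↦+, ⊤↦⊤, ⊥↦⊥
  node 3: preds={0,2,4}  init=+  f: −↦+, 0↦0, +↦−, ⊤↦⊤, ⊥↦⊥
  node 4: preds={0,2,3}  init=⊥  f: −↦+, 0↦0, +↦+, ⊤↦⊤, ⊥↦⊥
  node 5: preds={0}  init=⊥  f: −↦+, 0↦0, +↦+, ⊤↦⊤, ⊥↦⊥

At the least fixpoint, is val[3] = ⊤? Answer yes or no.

yes

Worklist (17 pops):
  #1 pop 0: in=⊥ → + (no change)
  #2 pop 1: in=+ → + (was ⊥); enqueue []
  #3 pop 2: in=⊥ → ⊥ (no change)
  #4 pop 3: in=+ → ⊤ (was +); enqueue []
  #5 pop 4: in=⊤ → ⊤ (was ⊥); enqueue [0,3]
  #6 pop 5: in=+ → + (was ⊥); enqueue [1,2]
  #7 pop 0: in=⊤ → ⊤ (was +); enqueue [4,5]
  #8 pop 3: in=⊤ → ⊤ (no change)
  #9 pop 1: in=⊤ → ⊤ (was +); enqueue []
  #10 pop 2: in=+ → + (was ⊥); enqueue [3]
  #11 pop 4: in=⊤ → ⊤ (no change)
  #12 pop 5: in=⊤ → ⊤ (was +); enqueue [1,2]
  #13 pop 3: in=⊤ → ⊤ (no change)
  #14 pop 1: in=⊤ → ⊤ (no change)
  #15 pop 2: in=⊤ → ⊤ (was +); enqueue [3,4]
  #16 pop 3: in=⊤ → ⊤ (no change)
  #17 pop 4: in=⊤ → ⊤ (no change)

Fixpoint:
  val[0] = ⊤
  val[1] = ⊤
  val[2] = ⊤
  val[3] = ⊤
  val[4] = ⊤
  val[5] = ⊤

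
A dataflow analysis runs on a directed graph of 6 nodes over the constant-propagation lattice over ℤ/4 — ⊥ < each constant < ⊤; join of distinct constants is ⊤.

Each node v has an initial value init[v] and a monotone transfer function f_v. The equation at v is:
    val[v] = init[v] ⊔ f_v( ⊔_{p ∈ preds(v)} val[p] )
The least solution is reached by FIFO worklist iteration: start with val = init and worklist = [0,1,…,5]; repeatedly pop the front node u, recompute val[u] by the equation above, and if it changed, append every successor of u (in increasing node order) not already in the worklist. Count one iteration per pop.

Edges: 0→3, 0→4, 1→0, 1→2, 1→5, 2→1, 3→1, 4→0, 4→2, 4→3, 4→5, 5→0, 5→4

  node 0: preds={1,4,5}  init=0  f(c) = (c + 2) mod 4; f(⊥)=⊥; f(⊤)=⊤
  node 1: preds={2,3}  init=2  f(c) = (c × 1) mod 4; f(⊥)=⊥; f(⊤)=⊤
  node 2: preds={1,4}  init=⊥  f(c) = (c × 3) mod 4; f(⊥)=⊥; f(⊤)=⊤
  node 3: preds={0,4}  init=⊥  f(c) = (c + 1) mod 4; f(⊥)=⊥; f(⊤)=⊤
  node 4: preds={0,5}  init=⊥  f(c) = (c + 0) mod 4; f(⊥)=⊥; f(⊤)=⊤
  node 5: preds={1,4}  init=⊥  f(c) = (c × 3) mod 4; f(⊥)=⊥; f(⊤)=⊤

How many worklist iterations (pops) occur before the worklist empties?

Iteration log — 16 steps:
  step 1. node 0  ⊔preds=2  new=0  stable
  step 2. node 1  ⊔preds=⊥  new=2  stable
  step 3. node 2  ⊔preds=2  new=2  old=⊥  +wl: 1
  step 4. node 3  ⊔preds=0  new=1  old=⊥  +wl: 
  step 5. node 4  ⊔preds=0  new=0  old=⊥  +wl: 0,2,3
  step 6. node 5  ⊔preds=⊤  new=⊤  old=⊥  +wl: 4
  step 7. node 1  ⊔preds=⊤  new=⊤  old=2  +wl: 5
  step 8. node 0  ⊔preds=⊤  new=⊤  old=0  +wl: 
  step 9. node 2  ⊔preds=⊤  new=⊤  old=2  +wl: 1
  step 10. node 3  ⊔preds=⊤  new=⊤  old=1  +wl: 
  step 11. node 4  ⊔preds=⊤  new=⊤  old=0  +wl: 0,2,3
  step 12. node 5  ⊔preds=⊤  new=⊤  stable
  step 13. node 1  ⊔preds=⊤  new=⊤  stable
  step 14. node 0  ⊔preds=⊤  new=⊤  stable
  step 15. node 2  ⊔preds=⊤  new=⊤  stable
  step 16. node 3  ⊔preds=⊤  new=⊤  stable

Least fixpoint reached:
  node 0: ⊤
  node 1: ⊤
  node 2: ⊤
  node 3: ⊤
  node 4: ⊤
  node 5: ⊤

16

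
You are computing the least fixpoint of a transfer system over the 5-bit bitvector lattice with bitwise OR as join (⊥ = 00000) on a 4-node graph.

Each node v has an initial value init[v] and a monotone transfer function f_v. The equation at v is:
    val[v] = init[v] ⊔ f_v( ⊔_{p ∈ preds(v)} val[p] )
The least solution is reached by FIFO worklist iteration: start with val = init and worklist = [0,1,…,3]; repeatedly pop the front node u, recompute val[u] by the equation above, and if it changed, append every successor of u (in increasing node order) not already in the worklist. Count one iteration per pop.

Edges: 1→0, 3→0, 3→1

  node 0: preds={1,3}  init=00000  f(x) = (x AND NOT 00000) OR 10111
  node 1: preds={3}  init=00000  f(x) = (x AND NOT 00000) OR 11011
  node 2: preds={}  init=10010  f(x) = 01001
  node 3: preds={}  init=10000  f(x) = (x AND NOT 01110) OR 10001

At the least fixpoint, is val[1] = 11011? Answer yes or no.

yes

Trace (6 dequeues):
  [1] u=0 | in 10000 | out 10111 | prev 00000 | push {}
  [2] u=1 | in 10000 | out 11011 | prev 00000 | push {0}
  [3] u=2 | in 00000 | out 11011 | prev 10010 | push {}
  [4] u=3 | in 00000 | out 10001 | prev 10000 | push {1}
  [5] u=0 | in 11011 | out 11111 | prev 10111 | push {}
  [6] u=1 | in 10001 | out 11011 | ==

Converged values:
  [0] 11111
  [1] 11011
  [2] 11011
  [3] 10001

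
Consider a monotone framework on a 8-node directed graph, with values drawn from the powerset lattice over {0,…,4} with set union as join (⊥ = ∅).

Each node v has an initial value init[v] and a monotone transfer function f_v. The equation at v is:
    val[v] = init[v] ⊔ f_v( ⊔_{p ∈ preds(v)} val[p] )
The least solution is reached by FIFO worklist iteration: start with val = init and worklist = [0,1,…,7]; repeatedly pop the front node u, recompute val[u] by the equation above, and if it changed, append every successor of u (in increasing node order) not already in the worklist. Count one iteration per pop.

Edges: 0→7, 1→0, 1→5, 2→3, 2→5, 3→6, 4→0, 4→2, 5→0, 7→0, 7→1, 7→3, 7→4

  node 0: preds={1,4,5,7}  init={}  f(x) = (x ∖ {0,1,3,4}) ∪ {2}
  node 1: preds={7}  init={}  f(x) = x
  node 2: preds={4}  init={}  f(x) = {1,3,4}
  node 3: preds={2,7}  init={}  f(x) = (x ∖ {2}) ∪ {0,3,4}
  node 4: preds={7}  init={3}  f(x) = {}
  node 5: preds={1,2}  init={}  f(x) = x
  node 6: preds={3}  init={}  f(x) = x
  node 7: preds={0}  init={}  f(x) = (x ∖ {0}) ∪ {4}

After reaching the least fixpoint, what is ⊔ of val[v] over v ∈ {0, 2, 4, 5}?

{1,2,3,4}

Trace (15 dequeues):
  [1] u=0 | in {3} | out {2} | prev {} | push {}
  [2] u=1 | in {} | out {} | ==
  [3] u=2 | in {3} | out {1,3,4} | prev {} | push {}
  [4] u=3 | in {1,3,4} | out {0,1,3,4} | prev {} | push {}
  [5] u=4 | in {} | out {3} | ==
  [6] u=5 | in {1,3,4} | out {1,3,4} | prev {} | push {0}
  [7] u=6 | in {0,1,3,4} | out {0,1,3,4} | prev {} | push {}
  [8] u=7 | in {2} | out {2,4} | prev {} | push {1,3,4}
  [9] u=0 | in {1,2,3,4} | out {2} | ==
  [10] u=1 | in {2,4} | out {2,4} | prev {} | push {0,5}
  [11] u=3 | in {1,2,3,4} | out {0,1,3,4} | ==
  [12] u=4 | in {2,4} | out {3} | ==
  [13] u=0 | in {1,2,3,4} | out {2} | ==
  [14] u=5 | in {1,2,3,4} | out {1,2,3,4} | prev {1,3,4} | push {0}
  [15] u=0 | in {1,2,3,4} | out {2} | ==

Converged values:
  [0] {2}
  [1] {2,4}
  [2] {1,3,4}
  [3] {0,1,3,4}
  [4] {3}
  [5] {1,2,3,4}
  [6] {0,1,3,4}
  [7] {2,4}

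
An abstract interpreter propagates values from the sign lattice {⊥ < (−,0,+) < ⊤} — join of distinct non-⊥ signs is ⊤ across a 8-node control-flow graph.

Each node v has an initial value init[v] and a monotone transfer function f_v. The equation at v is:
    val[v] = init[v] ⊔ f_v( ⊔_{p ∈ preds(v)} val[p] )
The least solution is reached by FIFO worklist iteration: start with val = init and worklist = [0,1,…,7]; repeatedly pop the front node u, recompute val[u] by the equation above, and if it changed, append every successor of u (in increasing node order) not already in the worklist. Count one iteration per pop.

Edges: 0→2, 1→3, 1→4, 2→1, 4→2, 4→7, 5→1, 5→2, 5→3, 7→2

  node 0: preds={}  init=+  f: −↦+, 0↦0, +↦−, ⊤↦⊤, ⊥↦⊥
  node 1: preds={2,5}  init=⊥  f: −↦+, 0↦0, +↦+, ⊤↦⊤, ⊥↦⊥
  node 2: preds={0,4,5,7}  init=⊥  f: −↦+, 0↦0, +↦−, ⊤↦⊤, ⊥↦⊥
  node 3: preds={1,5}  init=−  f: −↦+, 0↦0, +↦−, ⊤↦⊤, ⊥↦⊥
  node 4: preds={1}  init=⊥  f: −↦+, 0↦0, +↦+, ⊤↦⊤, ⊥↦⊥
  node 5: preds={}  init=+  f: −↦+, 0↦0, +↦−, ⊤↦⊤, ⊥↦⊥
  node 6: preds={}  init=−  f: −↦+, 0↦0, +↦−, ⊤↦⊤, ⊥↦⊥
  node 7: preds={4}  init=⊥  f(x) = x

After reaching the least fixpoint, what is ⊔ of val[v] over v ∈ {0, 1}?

⊤

Worklist (16 pops):
  #1 pop 0: in=⊥ → + (no change)
  #2 pop 1: in=+ → + (was ⊥); enqueue []
  #3 pop 2: in=+ → − (was ⊥); enqueue [1]
  #4 pop 3: in=+ → − (no change)
  #5 pop 4: in=+ → + (was ⊥); enqueue [2]
  #6 pop 5: in=⊥ → + (no change)
  #7 pop 6: in=⊥ → − (no change)
  #8 pop 7: in=+ → + (was ⊥); enqueue []
  #9 pop 1: in=⊤ → ⊤ (was +); enqueue [3,4]
  #10 pop 2: in=+ → − (no change)
  #11 pop 3: in=⊤ → ⊤ (was −); enqueue []
  #12 pop 4: in=⊤ → ⊤ (was +); enqueue [2,7]
  #13 pop 2: in=⊤ → ⊤ (was −); enqueue [1]
  #14 pop 7: in=⊤ → ⊤ (was +); enqueue [2]
  #15 pop 1: in=⊤ → ⊤ (no change)
  #16 pop 2: in=⊤ → ⊤ (no change)

Fixpoint:
  val[0] = +
  val[1] = ⊤
  val[2] = ⊤
  val[3] = ⊤
  val[4] = ⊤
  val[5] = +
  val[6] = −
  val[7] = ⊤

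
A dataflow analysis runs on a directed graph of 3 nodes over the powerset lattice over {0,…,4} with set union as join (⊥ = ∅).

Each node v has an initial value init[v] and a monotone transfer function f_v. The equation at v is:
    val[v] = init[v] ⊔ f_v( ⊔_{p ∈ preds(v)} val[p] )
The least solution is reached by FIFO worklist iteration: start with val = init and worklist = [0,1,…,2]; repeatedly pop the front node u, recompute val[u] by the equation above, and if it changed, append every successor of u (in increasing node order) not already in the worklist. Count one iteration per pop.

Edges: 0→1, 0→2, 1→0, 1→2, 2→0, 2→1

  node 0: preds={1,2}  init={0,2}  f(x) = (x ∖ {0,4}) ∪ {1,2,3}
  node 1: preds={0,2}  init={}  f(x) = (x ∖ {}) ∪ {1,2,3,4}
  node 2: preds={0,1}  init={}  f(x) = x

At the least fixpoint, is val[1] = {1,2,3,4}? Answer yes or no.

no

Iteration log — 5 steps:
  step 1. node 0  ⊔preds={}  new={0,1,2,3}  old={0,2}  +wl: 
  step 2. node 1  ⊔preds={0,1,2,3}  new={0,1,2,3,4}  old={}  +wl: 0
  step 3. node 2  ⊔preds={0,1,2,3,4}  new={0,1,2,3,4}  old={}  +wl: 1
  step 4. node 0  ⊔preds={0,1,2,3,4}  new={0,1,2,3}  stable
  step 5. node 1  ⊔preds={0,1,2,3,4}  new={0,1,2,3,4}  stable

Least fixpoint reached:
  node 0: {0,1,2,3}
  node 1: {0,1,2,3,4}
  node 2: {0,1,2,3,4}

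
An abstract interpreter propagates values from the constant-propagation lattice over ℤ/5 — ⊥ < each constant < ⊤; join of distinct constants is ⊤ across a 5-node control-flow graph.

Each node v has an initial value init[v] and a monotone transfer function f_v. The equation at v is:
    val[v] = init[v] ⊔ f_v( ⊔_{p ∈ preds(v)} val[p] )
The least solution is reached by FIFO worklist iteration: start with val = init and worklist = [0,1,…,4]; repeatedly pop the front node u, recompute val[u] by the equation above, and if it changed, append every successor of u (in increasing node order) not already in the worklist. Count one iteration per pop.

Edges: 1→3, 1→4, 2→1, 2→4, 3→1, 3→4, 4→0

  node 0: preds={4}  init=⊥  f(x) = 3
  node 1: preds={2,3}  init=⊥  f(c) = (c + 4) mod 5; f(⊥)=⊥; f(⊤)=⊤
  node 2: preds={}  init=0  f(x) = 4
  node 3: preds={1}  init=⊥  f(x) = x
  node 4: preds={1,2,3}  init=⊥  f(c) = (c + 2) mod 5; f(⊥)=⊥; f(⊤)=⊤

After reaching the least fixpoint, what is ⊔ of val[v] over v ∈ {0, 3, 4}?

⊤

Iteration log — 10 steps:
  step 1. node 0  ⊔preds=⊥  new=3  old=⊥  +wl: 
  step 2. node 1  ⊔preds=0  new=4  old=⊥  +wl: 
  step 3. node 2  ⊔preds=⊥  new=⊤  old=0  +wl: 1
  step 4. node 3  ⊔preds=4  new=4  old=⊥  +wl: 
  step 5. node 4  ⊔preds=⊤  new=⊤  old=⊥  +wl: 0
  step 6. node 1  ⊔preds=⊤  new=⊤  old=4  +wl: 3,4
  step 7. node 0  ⊔preds=⊤  new=3  stable
  step 8. node 3  ⊔preds=⊤  new=⊤  old=4  +wl: 1
  step 9. node 4  ⊔preds=⊤  new=⊤  stable
  step 10. node 1  ⊔preds=⊤  new=⊤  stable

Least fixpoint reached:
  node 0: 3
  node 1: ⊤
  node 2: ⊤
  node 3: ⊤
  node 4: ⊤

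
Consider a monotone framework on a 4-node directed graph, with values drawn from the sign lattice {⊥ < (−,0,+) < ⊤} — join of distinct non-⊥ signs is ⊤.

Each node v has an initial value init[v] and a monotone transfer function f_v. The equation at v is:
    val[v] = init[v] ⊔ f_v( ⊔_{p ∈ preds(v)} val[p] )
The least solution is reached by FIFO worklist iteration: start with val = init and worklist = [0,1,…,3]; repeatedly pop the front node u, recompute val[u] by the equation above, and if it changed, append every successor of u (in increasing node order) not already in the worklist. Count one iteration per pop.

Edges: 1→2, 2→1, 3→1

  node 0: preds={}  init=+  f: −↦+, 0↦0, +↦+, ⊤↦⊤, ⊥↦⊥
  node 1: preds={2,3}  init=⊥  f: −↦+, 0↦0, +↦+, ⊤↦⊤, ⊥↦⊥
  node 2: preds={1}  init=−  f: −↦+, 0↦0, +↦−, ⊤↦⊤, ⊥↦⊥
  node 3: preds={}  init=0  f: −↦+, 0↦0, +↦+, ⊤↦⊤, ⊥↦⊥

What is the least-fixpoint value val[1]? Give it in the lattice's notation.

Trace (5 dequeues):
  [1] u=0 | in ⊥ | out + | ==
  [2] u=1 | in ⊤ | out ⊤ | prev ⊥ | push {}
  [3] u=2 | in ⊤ | out ⊤ | prev − | push {1}
  [4] u=3 | in ⊥ | out 0 | ==
  [5] u=1 | in ⊤ | out ⊤ | ==

Converged values:
  [0] +
  [1] ⊤
  [2] ⊤
  [3] 0

⊤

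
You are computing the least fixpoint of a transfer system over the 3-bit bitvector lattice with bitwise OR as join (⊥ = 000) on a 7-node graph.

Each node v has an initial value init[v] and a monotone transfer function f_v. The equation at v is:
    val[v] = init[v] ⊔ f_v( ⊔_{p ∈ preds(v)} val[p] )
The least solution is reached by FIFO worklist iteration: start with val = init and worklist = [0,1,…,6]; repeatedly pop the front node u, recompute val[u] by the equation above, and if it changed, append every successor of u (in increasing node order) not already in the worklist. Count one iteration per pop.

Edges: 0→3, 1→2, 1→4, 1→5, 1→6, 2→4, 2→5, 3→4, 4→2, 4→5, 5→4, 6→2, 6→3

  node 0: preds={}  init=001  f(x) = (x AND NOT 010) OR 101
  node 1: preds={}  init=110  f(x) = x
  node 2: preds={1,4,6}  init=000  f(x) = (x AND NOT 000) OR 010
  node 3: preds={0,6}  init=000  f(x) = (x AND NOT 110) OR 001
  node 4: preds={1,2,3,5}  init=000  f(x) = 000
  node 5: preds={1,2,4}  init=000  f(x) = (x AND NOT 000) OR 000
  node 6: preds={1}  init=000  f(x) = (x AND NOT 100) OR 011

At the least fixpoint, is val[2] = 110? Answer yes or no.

Trace (13 dequeues):
  [1] u=0 | in 000 | out 101 | prev 001 | push {}
  [2] u=1 | in 000 | out 110 | ==
  [3] u=2 | in 110 | out 110 | prev 000 | push {}
  [4] u=3 | in 101 | out 001 | prev 000 | push {}
  [5] u=4 | in 111 | out 000 | ==
  [6] u=5 | in 110 | out 110 | prev 000 | push {4}
  [7] u=6 | in 110 | out 011 | prev 000 | push {2,3}
  [8] u=4 | in 111 | out 000 | ==
  [9] u=2 | in 111 | out 111 | prev 110 | push {4,5}
  [10] u=3 | in 111 | out 001 | ==
  [11] u=4 | in 111 | out 000 | ==
  [12] u=5 | in 111 | out 111 | prev 110 | push {4}
  [13] u=4 | in 111 | out 000 | ==

Converged values:
  [0] 101
  [1] 110
  [2] 111
  [3] 001
  [4] 000
  [5] 111
  [6] 011

no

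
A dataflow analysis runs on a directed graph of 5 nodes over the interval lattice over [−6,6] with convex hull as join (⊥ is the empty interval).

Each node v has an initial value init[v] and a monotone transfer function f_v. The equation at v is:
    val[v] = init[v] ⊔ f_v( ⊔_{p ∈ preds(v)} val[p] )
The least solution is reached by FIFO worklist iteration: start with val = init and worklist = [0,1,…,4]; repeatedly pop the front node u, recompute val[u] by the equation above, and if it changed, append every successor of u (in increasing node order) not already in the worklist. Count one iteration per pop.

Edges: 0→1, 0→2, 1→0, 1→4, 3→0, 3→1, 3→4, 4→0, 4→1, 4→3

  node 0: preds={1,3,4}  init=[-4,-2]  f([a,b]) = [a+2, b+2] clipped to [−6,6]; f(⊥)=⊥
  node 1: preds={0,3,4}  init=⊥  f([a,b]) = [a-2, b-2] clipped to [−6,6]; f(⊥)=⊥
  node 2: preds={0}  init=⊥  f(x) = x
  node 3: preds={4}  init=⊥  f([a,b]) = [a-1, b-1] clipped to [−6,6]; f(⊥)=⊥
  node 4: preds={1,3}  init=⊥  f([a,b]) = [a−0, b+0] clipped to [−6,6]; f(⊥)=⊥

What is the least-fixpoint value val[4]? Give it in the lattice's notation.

Trace (11 dequeues):
  [1] u=0 | in ⊥ | out [-4,-2] | ==
  [2] u=1 | in [-4,-2] | out [-6,-4] | prev ⊥ | push {0}
  [3] u=2 | in [-4,-2] | out [-4,-2] | prev ⊥ | push {}
  [4] u=3 | in ⊥ | out ⊥ | ==
  [5] u=4 | in [-6,-4] | out [-6,-4] | prev ⊥ | push {1,3}
  [6] u=0 | in [-6,-4] | out [-4,-2] | ==
  [7] u=1 | in [-6,-2] | out [-6,-4] | ==
  [8] u=3 | in [-6,-4] | out [-6,-5] | prev ⊥ | push {0,1,4}
  [9] u=0 | in [-6,-4] | out [-4,-2] | ==
  [10] u=1 | in [-6,-2] | out [-6,-4] | ==
  [11] u=4 | in [-6,-4] | out [-6,-4] | ==

Converged values:
  [0] [-4,-2]
  [1] [-6,-4]
  [2] [-4,-2]
  [3] [-6,-5]
  [4] [-6,-4]

[-6,-4]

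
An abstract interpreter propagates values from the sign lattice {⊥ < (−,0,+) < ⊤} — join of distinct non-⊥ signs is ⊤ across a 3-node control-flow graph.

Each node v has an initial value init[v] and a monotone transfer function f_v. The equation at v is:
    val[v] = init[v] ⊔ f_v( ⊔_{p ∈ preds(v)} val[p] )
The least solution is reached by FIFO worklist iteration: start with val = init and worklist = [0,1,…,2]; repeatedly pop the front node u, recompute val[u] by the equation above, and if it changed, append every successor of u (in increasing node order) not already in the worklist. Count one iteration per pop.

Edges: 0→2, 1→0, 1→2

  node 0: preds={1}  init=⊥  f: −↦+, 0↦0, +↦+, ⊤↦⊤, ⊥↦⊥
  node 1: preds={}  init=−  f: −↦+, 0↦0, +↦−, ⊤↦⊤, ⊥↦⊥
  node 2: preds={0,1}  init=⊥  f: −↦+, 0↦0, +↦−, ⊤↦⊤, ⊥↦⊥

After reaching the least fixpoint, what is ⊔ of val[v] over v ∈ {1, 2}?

⊤

Worklist (3 pops):
  #1 pop 0: in=− → + (was ⊥); enqueue []
  #2 pop 1: in=⊥ → − (no change)
  #3 pop 2: in=⊤ → ⊤ (was ⊥); enqueue []

Fixpoint:
  val[0] = +
  val[1] = −
  val[2] = ⊤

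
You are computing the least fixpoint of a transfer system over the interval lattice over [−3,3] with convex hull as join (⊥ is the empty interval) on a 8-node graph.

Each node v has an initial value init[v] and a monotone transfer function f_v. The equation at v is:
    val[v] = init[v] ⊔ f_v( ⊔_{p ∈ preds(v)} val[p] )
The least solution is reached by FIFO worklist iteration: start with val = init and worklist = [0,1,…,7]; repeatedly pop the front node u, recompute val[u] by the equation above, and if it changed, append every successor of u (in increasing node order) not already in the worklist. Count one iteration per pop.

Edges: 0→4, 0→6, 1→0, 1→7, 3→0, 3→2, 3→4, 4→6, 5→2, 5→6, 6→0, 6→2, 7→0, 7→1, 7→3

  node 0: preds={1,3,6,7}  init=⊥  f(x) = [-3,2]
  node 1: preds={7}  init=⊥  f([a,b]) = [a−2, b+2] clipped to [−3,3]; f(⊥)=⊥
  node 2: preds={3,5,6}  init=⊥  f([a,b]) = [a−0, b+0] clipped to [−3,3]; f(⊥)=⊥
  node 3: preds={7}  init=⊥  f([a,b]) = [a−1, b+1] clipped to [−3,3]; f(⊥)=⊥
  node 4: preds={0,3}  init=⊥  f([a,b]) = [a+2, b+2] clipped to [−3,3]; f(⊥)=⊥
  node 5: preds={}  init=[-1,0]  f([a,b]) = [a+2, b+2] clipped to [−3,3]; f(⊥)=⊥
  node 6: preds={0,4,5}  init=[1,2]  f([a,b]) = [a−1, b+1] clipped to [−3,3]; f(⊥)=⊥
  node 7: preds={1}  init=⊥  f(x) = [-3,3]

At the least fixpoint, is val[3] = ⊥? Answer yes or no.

no

Iteration log — 16 steps:
  step 1. node 0  ⊔preds=[1,2]  new=[-3,2]  old=⊥  +wl: 
  step 2. node 1  ⊔preds=⊥  new=⊥  stable
  step 3. node 2  ⊔preds=[-1,2]  new=[-1,2]  old=⊥  +wl: 
  step 4. node 3  ⊔preds=⊥  new=⊥  stable
  step 5. node 4  ⊔preds=[-3,2]  new=[-1,3]  old=⊥  +wl: 
  step 6. node 5  ⊔preds=⊥  new=[-1,0]  stable
  step 7. node 6  ⊔preds=[-3,3]  new=[-3,3]  old=[1,2]  +wl: 0,2
  step 8. node 7  ⊔preds=⊥  new=[-3,3]  old=⊥  +wl: 1,3
  step 9. node 0  ⊔preds=[-3,3]  new=[-3,2]  stable
  step 10. node 2  ⊔preds=[-3,3]  new=[-3,3]  old=[-1,2]  +wl: 
  step 11. node 1  ⊔preds=[-3,3]  new=[-3,3]  old=⊥  +wl: 0,7
  step 12. node 3  ⊔preds=[-3,3]  new=[-3,3]  old=⊥  +wl: 2,4
  step 13. node 0  ⊔preds=[-3,3]  new=[-3,2]  stable
  step 14. node 7  ⊔preds=[-3,3]  new=[-3,3]  stable
  step 15. node 2  ⊔preds=[-3,3]  new=[-3,3]  stable
  step 16. node 4  ⊔preds=[-3,3]  new=[-1,3]  stable

Least fixpoint reached:
  node 0: [-3,2]
  node 1: [-3,3]
  node 2: [-3,3]
  node 3: [-3,3]
  node 4: [-1,3]
  node 5: [-1,0]
  node 6: [-3,3]
  node 7: [-3,3]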